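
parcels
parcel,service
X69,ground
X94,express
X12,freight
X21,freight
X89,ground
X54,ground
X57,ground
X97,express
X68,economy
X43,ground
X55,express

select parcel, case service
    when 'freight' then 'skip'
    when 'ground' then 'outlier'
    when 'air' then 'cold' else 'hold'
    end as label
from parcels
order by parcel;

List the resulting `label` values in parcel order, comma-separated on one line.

parcel=X12: service='freight' → skip
parcel=X21: service='freight' → skip
parcel=X43: service='ground' → outlier
parcel=X54: service='ground' → outlier
parcel=X55: ELSE → hold
parcel=X57: service='ground' → outlier
parcel=X68: ELSE → hold
parcel=X69: service='ground' → outlier
parcel=X89: service='ground' → outlier
parcel=X94: ELSE → hold
parcel=X97: ELSE → hold

skip, skip, outlier, outlier, hold, outlier, hold, outlier, outlier, hold, hold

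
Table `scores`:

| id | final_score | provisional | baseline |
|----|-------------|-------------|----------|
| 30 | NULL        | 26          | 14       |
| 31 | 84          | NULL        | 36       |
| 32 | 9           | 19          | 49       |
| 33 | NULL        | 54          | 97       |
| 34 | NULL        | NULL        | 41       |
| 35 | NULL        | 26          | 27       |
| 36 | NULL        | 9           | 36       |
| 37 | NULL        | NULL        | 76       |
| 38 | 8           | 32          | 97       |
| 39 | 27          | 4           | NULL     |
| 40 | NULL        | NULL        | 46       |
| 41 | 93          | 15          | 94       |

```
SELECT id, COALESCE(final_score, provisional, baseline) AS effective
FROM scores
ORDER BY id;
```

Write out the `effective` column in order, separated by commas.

id=30: final_score=NULL, provisional=26 → 26
id=31: final_score=84 → 84
id=32: final_score=9 → 9
id=33: final_score=NULL, provisional=54 → 54
id=34: final_score=NULL, provisional=NULL, baseline=41 → 41
id=35: final_score=NULL, provisional=26 → 26
id=36: final_score=NULL, provisional=9 → 9
id=37: final_score=NULL, provisional=NULL, baseline=76 → 76
id=38: final_score=8 → 8
id=39: final_score=27 → 27
id=40: final_score=NULL, provisional=NULL, baseline=46 → 46
id=41: final_score=93 → 93

26, 84, 9, 54, 41, 26, 9, 76, 8, 27, 46, 93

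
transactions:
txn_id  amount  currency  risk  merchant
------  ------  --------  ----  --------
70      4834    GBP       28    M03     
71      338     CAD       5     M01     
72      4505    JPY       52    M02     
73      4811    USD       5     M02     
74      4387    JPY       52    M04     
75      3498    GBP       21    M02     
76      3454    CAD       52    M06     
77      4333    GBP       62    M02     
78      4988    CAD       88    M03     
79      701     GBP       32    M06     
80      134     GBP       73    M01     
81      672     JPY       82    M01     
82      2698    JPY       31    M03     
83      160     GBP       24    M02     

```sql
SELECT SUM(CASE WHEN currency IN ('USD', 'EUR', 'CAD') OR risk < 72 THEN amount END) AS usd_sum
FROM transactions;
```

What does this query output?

txn_id=70: ✓ → 4834
txn_id=71: ✓ → 338
txn_id=72: ✓ → 4505
txn_id=73: ✓ → 4811
txn_id=74: ✓ → 4387
txn_id=75: ✓ → 3498
txn_id=76: ✓ → 3454
txn_id=77: ✓ → 4333
txn_id=78: ✓ → 4988
txn_id=79: ✓ → 701
txn_id=80: ✗
txn_id=81: ✗
txn_id=82: ✓ → 2698
txn_id=83: ✓ → 160
usd_sum = 4834 + 338 + 4505 + 4811 + 4387 + 3498 + 3454 + 4333 + 4988 + 701 + 2698 + 160 = 38707

38707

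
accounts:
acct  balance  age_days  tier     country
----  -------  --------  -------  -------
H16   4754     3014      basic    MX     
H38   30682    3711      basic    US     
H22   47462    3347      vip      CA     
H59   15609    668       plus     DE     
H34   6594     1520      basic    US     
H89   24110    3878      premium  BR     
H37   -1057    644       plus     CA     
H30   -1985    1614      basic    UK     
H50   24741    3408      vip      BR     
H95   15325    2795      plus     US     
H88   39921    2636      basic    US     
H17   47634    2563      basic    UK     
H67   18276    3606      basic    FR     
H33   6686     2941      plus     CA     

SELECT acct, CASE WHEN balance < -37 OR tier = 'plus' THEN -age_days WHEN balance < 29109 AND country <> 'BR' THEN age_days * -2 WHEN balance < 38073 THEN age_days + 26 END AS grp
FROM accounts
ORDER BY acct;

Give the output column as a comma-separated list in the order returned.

-6028, NULL, NULL, -1614, -2941, -3040, -644, 3737, 3434, -668, -7212, NULL, 3904, -2795

acct=H16: balance < 29109 AND country <> 'BR' → -6028
acct=H17: (no match → NULL) → NULL
acct=H22: (no match → NULL) → NULL
acct=H30: balance < -37 OR tier = 'plus' → -1614
acct=H33: balance < -37 OR tier = 'plus' → -2941
acct=H34: balance < 29109 AND country <> 'BR' → -3040
acct=H37: balance < -37 OR tier = 'plus' → -644
acct=H38: balance < 38073 → 3737
acct=H50: balance < 38073 → 3434
acct=H59: balance < -37 OR tier = 'plus' → -668
acct=H67: balance < 29109 AND country <> 'BR' → -7212
acct=H88: (no match → NULL) → NULL
acct=H89: balance < 38073 → 3904
acct=H95: balance < -37 OR tier = 'plus' → -2795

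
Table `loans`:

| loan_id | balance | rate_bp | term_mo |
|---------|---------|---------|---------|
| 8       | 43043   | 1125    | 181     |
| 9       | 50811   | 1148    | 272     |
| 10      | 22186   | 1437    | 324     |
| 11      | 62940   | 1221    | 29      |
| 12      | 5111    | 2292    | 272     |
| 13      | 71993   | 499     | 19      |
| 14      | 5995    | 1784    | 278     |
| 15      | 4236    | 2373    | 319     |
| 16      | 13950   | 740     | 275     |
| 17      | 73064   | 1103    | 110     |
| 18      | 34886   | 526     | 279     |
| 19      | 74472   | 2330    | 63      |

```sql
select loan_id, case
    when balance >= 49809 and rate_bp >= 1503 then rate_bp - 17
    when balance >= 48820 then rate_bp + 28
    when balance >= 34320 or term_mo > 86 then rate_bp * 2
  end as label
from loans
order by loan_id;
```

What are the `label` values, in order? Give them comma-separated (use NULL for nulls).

2250, 1176, 2874, 1249, 4584, 527, 3568, 4746, 1480, 1131, 1052, 2313

loan_id=8: balance >= 34320 or term_mo > 86 → 2250
loan_id=9: balance >= 48820 → 1176
loan_id=10: balance >= 34320 or term_mo > 86 → 2874
loan_id=11: balance >= 48820 → 1249
loan_id=12: balance >= 34320 or term_mo > 86 → 4584
loan_id=13: balance >= 48820 → 527
loan_id=14: balance >= 34320 or term_mo > 86 → 3568
loan_id=15: balance >= 34320 or term_mo > 86 → 4746
loan_id=16: balance >= 34320 or term_mo > 86 → 1480
loan_id=17: balance >= 48820 → 1131
loan_id=18: balance >= 34320 or term_mo > 86 → 1052
loan_id=19: balance >= 49809 and rate_bp >= 1503 → 2313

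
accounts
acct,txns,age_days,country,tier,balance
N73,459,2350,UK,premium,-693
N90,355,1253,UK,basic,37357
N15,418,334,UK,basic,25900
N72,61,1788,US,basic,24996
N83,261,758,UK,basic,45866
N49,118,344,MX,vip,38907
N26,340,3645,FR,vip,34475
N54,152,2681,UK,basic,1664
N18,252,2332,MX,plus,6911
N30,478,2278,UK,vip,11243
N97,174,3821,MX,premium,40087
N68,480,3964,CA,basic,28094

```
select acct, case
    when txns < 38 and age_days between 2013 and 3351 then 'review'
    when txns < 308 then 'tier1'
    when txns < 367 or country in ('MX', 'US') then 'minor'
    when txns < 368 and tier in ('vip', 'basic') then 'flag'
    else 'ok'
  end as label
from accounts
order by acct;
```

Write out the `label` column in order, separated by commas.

acct=N15: ELSE → ok
acct=N18: txns < 308 → tier1
acct=N26: txns < 367 or country in ('MX', 'US') → minor
acct=N30: ELSE → ok
acct=N49: txns < 308 → tier1
acct=N54: txns < 308 → tier1
acct=N68: ELSE → ok
acct=N72: txns < 308 → tier1
acct=N73: ELSE → ok
acct=N83: txns < 308 → tier1
acct=N90: txns < 367 or country in ('MX', 'US') → minor
acct=N97: txns < 308 → tier1

ok, tier1, minor, ok, tier1, tier1, ok, tier1, ok, tier1, minor, tier1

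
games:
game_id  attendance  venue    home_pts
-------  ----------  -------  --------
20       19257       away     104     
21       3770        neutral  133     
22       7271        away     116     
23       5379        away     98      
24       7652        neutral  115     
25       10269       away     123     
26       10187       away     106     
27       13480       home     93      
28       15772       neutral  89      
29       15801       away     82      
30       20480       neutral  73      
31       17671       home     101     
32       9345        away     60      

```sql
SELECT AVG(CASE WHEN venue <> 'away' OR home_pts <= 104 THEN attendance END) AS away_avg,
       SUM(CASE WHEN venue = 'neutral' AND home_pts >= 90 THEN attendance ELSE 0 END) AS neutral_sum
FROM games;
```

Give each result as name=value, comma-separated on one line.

away_avg=12860.7, neutral_sum=11422

[away_avg: venue <> 'away' OR home_pts <= 104]
game_id=20: ✓ → 19257
game_id=21: ✓ → 3770
game_id=22: ✗
game_id=23: ✓ → 5379
game_id=24: ✓ → 7652
game_id=25: ✗
game_id=26: ✗
game_id=27: ✓ → 13480
game_id=28: ✓ → 15772
game_id=29: ✓ → 15801
game_id=30: ✓ → 20480
game_id=31: ✓ → 17671
game_id=32: ✓ → 9345
away_avg = (19257 + 3770 + 5379 + 7652 + 13480 + 15772 + 15801 + 20480 + 17671 + 9345) / 10 = 12860.7
—
[neutral_sum: venue = 'neutral' AND home_pts >= 90]
game_id=20: ✗
game_id=21: ✓ → 3770
game_id=22: ✗
game_id=23: ✗
game_id=24: ✓ → 7652
game_id=25: ✗
game_id=26: ✗
game_id=27: ✗
game_id=28: ✗
game_id=29: ✗
game_id=30: ✗
game_id=31: ✗
game_id=32: ✗
neutral_sum = 3770 + 7652 = 11422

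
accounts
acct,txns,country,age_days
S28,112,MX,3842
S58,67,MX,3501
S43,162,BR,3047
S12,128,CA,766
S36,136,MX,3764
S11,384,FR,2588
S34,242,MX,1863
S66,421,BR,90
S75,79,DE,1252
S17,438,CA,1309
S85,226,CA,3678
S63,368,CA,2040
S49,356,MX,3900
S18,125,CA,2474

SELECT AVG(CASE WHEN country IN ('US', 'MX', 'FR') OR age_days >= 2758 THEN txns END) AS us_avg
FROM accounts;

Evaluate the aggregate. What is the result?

210.625

acct=S28: ✓ → 112
acct=S58: ✓ → 67
acct=S43: ✓ → 162
acct=S12: ✗
acct=S36: ✓ → 136
acct=S11: ✓ → 384
acct=S34: ✓ → 242
acct=S66: ✗
acct=S75: ✗
acct=S17: ✗
acct=S85: ✓ → 226
acct=S63: ✗
acct=S49: ✓ → 356
acct=S18: ✗
us_avg = (112 + 67 + 162 + 136 + 384 + 242 + 226 + 356) / 8 = 210.625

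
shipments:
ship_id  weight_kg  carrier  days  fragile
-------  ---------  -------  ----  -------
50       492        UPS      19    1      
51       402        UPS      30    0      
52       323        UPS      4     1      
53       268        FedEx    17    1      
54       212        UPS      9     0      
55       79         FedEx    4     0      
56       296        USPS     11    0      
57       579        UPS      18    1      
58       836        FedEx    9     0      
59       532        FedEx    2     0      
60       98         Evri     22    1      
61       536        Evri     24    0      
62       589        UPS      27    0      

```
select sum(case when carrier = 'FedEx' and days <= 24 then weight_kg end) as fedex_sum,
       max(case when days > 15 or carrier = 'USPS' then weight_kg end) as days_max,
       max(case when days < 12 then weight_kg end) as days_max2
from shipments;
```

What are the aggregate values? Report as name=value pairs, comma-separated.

fedex_sum=1715, days_max=589, days_max2=836

[fedex_sum: carrier = 'FedEx' and days <= 24]
ship_id=50: ✗
ship_id=51: ✗
ship_id=52: ✗
ship_id=53: ✓ → 268
ship_id=54: ✗
ship_id=55: ✓ → 79
ship_id=56: ✗
ship_id=57: ✗
ship_id=58: ✓ → 836
ship_id=59: ✓ → 532
ship_id=60: ✗
ship_id=61: ✗
ship_id=62: ✗
fedex_sum = 268 + 79 + 836 + 532 = 1715
—
[days_max: days > 15 or carrier = 'USPS']
ship_id=50: ✓ → 492
ship_id=51: ✓ → 402
ship_id=52: ✗
ship_id=53: ✓ → 268
ship_id=54: ✗
ship_id=55: ✗
ship_id=56: ✓ → 296
ship_id=57: ✓ → 579
ship_id=58: ✗
ship_id=59: ✗
ship_id=60: ✓ → 98
ship_id=61: ✓ → 536
ship_id=62: ✓ → 589
days_max = MAX(492, 402, 268, 296, 579, 98, 536, 589) = 589
—
[days_max2: days < 12]
ship_id=50: ✗
ship_id=51: ✗
ship_id=52: ✓ → 323
ship_id=53: ✗
ship_id=54: ✓ → 212
ship_id=55: ✓ → 79
ship_id=56: ✓ → 296
ship_id=57: ✗
ship_id=58: ✓ → 836
ship_id=59: ✓ → 532
ship_id=60: ✗
ship_id=61: ✗
ship_id=62: ✗
days_max2 = MAX(323, 212, 79, 296, 836, 532) = 836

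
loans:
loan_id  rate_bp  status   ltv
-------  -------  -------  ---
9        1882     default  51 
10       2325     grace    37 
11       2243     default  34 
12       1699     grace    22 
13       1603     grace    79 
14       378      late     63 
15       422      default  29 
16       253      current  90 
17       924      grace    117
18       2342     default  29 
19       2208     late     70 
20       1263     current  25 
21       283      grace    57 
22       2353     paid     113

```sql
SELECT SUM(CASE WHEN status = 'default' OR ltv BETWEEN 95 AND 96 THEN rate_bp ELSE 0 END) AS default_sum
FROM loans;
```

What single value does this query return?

6889

loan_id=9: ✓ → 1882
loan_id=10: ✗
loan_id=11: ✓ → 2243
loan_id=12: ✗
loan_id=13: ✗
loan_id=14: ✗
loan_id=15: ✓ → 422
loan_id=16: ✗
loan_id=17: ✗
loan_id=18: ✓ → 2342
loan_id=19: ✗
loan_id=20: ✗
loan_id=21: ✗
loan_id=22: ✗
default_sum = 1882 + 2243 + 422 + 2342 = 6889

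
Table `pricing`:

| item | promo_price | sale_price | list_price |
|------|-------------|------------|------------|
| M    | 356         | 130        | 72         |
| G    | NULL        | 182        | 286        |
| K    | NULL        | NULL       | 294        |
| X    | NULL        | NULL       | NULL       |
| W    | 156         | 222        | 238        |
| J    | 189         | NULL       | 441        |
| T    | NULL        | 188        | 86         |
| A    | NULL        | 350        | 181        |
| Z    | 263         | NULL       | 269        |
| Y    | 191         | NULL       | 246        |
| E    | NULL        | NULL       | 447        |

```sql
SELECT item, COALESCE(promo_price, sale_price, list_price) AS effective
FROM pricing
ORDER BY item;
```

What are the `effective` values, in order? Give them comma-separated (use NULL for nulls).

350, 447, 182, 189, 294, 356, 188, 156, NULL, 191, 263

item=A: promo_price=NULL, sale_price=350 → 350
item=E: promo_price=NULL, sale_price=NULL, list_price=447 → 447
item=G: promo_price=NULL, sale_price=182 → 182
item=J: promo_price=189 → 189
item=K: promo_price=NULL, sale_price=NULL, list_price=294 → 294
item=M: promo_price=356 → 356
item=T: promo_price=NULL, sale_price=188 → 188
item=W: promo_price=156 → 156
item=X: promo_price=NULL, sale_price=NULL, list_price=NULL (all NULL) → NULL
item=Y: promo_price=191 → 191
item=Z: promo_price=263 → 263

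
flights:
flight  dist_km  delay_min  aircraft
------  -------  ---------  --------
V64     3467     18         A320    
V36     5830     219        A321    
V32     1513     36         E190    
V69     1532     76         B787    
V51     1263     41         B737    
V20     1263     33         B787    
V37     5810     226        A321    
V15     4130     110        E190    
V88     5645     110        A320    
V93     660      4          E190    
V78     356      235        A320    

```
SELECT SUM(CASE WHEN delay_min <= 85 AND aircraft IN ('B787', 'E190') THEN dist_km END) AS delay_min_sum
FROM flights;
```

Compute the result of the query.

4968

flight=V64: ✗
flight=V36: ✗
flight=V32: ✓ → 1513
flight=V69: ✓ → 1532
flight=V51: ✗
flight=V20: ✓ → 1263
flight=V37: ✗
flight=V15: ✗
flight=V88: ✗
flight=V93: ✓ → 660
flight=V78: ✗
delay_min_sum = 1513 + 1532 + 1263 + 660 = 4968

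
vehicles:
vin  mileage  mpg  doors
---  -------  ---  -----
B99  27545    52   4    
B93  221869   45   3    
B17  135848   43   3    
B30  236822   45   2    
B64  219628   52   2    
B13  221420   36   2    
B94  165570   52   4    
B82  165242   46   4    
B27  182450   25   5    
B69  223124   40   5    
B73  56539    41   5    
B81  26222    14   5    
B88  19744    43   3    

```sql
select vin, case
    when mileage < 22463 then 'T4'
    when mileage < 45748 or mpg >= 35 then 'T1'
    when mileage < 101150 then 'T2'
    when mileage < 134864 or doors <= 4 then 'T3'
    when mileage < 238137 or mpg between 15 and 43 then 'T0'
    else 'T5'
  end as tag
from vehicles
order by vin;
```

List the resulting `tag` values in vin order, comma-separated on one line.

vin=B13: mileage < 45748 or mpg >= 35 → T1
vin=B17: mileage < 45748 or mpg >= 35 → T1
vin=B27: mileage < 238137 or mpg between 15 and 43 → T0
vin=B30: mileage < 45748 or mpg >= 35 → T1
vin=B64: mileage < 45748 or mpg >= 35 → T1
vin=B69: mileage < 45748 or mpg >= 35 → T1
vin=B73: mileage < 45748 or mpg >= 35 → T1
vin=B81: mileage < 45748 or mpg >= 35 → T1
vin=B82: mileage < 45748 or mpg >= 35 → T1
vin=B88: mileage < 22463 → T4
vin=B93: mileage < 45748 or mpg >= 35 → T1
vin=B94: mileage < 45748 or mpg >= 35 → T1
vin=B99: mileage < 45748 or mpg >= 35 → T1

T1, T1, T0, T1, T1, T1, T1, T1, T1, T4, T1, T1, T1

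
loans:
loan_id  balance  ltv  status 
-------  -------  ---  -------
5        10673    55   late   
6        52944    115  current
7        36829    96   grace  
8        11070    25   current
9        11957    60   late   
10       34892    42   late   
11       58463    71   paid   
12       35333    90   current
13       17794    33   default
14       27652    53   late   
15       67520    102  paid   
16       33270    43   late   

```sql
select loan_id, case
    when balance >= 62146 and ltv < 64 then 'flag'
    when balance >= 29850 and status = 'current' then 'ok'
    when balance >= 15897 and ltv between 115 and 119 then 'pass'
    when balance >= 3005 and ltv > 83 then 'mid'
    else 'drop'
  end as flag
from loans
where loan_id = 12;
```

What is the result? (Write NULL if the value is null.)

loan_id = 12: balance=35333, ltv=90, status=current.
balance >= 62146 and ltv < 64 → false
balance >= 29850 and status = 'current' → true → ok

ok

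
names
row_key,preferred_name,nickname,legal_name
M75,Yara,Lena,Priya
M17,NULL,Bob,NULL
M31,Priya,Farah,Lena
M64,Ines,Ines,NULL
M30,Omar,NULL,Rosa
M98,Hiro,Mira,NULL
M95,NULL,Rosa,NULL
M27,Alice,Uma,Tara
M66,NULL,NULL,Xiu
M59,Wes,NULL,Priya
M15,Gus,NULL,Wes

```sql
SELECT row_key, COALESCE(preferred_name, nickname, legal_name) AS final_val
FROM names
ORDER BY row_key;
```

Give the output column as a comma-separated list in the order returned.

Gus, Bob, Alice, Omar, Priya, Wes, Ines, Xiu, Yara, Rosa, Hiro

row_key=M15: preferred_name=Gus → Gus
row_key=M17: preferred_name=NULL, nickname=Bob → Bob
row_key=M27: preferred_name=Alice → Alice
row_key=M30: preferred_name=Omar → Omar
row_key=M31: preferred_name=Priya → Priya
row_key=M59: preferred_name=Wes → Wes
row_key=M64: preferred_name=Ines → Ines
row_key=M66: preferred_name=NULL, nickname=NULL, legal_name=Xiu → Xiu
row_key=M75: preferred_name=Yara → Yara
row_key=M95: preferred_name=NULL, nickname=Rosa → Rosa
row_key=M98: preferred_name=Hiro → Hiro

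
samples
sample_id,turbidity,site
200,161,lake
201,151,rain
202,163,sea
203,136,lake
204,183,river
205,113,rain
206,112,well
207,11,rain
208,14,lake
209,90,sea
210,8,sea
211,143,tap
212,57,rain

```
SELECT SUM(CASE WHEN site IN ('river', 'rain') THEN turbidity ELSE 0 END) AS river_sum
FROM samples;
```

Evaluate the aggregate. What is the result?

515

sample_id=200: ✗
sample_id=201: ✓ → 151
sample_id=202: ✗
sample_id=203: ✗
sample_id=204: ✓ → 183
sample_id=205: ✓ → 113
sample_id=206: ✗
sample_id=207: ✓ → 11
sample_id=208: ✗
sample_id=209: ✗
sample_id=210: ✗
sample_id=211: ✗
sample_id=212: ✓ → 57
river_sum = 151 + 183 + 113 + 11 + 57 = 515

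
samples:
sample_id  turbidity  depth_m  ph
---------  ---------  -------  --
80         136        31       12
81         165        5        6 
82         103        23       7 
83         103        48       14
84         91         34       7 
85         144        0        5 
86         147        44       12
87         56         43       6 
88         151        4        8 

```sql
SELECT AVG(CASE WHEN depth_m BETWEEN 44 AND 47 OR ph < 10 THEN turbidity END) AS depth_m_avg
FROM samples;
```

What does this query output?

sample_id=80: ✗
sample_id=81: ✓ → 165
sample_id=82: ✓ → 103
sample_id=83: ✗
sample_id=84: ✓ → 91
sample_id=85: ✓ → 144
sample_id=86: ✓ → 147
sample_id=87: ✓ → 56
sample_id=88: ✓ → 151
depth_m_avg = (165 + 103 + 91 + 144 + 147 + 56 + 151) / 7 = 122.4285714286

122.4285714286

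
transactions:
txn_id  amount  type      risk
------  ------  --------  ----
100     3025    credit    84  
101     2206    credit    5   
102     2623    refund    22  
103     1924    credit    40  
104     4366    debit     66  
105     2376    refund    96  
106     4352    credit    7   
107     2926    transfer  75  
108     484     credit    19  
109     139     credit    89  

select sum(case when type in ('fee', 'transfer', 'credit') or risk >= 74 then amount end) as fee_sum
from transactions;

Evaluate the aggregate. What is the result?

17432

txn_id=100: ✓ → 3025
txn_id=101: ✓ → 2206
txn_id=102: ✗
txn_id=103: ✓ → 1924
txn_id=104: ✗
txn_id=105: ✓ → 2376
txn_id=106: ✓ → 4352
txn_id=107: ✓ → 2926
txn_id=108: ✓ → 484
txn_id=109: ✓ → 139
fee_sum = 3025 + 2206 + 1924 + 2376 + 4352 + 2926 + 484 + 139 = 17432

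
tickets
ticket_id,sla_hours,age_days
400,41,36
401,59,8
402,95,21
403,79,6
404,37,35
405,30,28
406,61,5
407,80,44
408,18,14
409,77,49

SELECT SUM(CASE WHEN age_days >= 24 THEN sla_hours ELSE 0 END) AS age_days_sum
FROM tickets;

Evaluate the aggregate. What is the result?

265

ticket_id=400: ✓ → 41
ticket_id=401: ✗
ticket_id=402: ✗
ticket_id=403: ✗
ticket_id=404: ✓ → 37
ticket_id=405: ✓ → 30
ticket_id=406: ✗
ticket_id=407: ✓ → 80
ticket_id=408: ✗
ticket_id=409: ✓ → 77
age_days_sum = 41 + 37 + 30 + 80 + 77 = 265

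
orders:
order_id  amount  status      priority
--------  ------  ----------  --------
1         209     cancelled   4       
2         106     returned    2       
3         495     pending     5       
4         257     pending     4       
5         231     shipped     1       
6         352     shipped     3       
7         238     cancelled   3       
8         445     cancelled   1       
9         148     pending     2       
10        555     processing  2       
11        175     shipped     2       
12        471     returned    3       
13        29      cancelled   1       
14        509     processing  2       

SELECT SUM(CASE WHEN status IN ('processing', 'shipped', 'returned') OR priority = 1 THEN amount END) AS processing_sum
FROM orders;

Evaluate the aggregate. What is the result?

2873

order_id=1: ✗
order_id=2: ✓ → 106
order_id=3: ✗
order_id=4: ✗
order_id=5: ✓ → 231
order_id=6: ✓ → 352
order_id=7: ✗
order_id=8: ✓ → 445
order_id=9: ✗
order_id=10: ✓ → 555
order_id=11: ✓ → 175
order_id=12: ✓ → 471
order_id=13: ✓ → 29
order_id=14: ✓ → 509
processing_sum = 106 + 231 + 352 + 445 + 555 + 175 + 471 + 29 + 509 = 2873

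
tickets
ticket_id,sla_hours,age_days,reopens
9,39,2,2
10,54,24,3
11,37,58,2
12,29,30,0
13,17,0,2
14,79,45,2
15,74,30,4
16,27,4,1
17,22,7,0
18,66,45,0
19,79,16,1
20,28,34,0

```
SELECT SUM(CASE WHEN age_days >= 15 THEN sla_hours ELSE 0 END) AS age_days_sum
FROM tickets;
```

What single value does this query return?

446

ticket_id=9: ✗
ticket_id=10: ✓ → 54
ticket_id=11: ✓ → 37
ticket_id=12: ✓ → 29
ticket_id=13: ✗
ticket_id=14: ✓ → 79
ticket_id=15: ✓ → 74
ticket_id=16: ✗
ticket_id=17: ✗
ticket_id=18: ✓ → 66
ticket_id=19: ✓ → 79
ticket_id=20: ✓ → 28
age_days_sum = 54 + 37 + 29 + 79 + 74 + 66 + 79 + 28 = 446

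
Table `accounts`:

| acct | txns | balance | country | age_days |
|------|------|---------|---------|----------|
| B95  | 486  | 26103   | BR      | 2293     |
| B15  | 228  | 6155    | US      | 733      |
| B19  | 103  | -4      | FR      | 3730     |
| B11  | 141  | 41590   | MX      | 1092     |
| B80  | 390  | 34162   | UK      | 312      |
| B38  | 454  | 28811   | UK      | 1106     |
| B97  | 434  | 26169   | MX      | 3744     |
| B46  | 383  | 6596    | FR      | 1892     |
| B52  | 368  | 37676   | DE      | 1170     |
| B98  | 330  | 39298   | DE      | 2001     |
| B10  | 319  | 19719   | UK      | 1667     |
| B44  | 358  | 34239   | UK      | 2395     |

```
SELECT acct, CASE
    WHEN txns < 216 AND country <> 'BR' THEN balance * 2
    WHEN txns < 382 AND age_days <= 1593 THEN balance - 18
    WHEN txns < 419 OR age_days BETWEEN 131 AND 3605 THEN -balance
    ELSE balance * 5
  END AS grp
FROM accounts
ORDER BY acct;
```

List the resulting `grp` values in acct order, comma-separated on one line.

acct=B10: txns < 419 OR age_days BETWEEN 131 AND 3605 → -19719
acct=B11: txns < 216 AND country <> 'BR' → 83180
acct=B15: txns < 382 AND age_days <= 1593 → 6137
acct=B19: txns < 216 AND country <> 'BR' → -8
acct=B38: txns < 419 OR age_days BETWEEN 131 AND 3605 → -28811
acct=B44: txns < 419 OR age_days BETWEEN 131 AND 3605 → -34239
acct=B46: txns < 419 OR age_days BETWEEN 131 AND 3605 → -6596
acct=B52: txns < 382 AND age_days <= 1593 → 37658
acct=B80: txns < 419 OR age_days BETWEEN 131 AND 3605 → -34162
acct=B95: txns < 419 OR age_days BETWEEN 131 AND 3605 → -26103
acct=B97: ELSE → 130845
acct=B98: txns < 419 OR age_days BETWEEN 131 AND 3605 → -39298

-19719, 83180, 6137, -8, -28811, -34239, -6596, 37658, -34162, -26103, 130845, -39298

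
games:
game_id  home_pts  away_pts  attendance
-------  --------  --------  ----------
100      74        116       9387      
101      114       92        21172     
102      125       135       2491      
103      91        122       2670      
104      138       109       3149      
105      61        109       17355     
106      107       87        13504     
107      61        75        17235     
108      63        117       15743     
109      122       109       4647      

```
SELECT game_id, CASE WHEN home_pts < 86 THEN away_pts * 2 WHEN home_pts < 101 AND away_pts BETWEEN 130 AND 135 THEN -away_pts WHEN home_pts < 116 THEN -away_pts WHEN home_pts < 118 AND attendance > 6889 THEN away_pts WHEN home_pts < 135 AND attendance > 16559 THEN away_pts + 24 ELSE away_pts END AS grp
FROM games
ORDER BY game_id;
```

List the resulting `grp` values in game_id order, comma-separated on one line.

game_id=100: home_pts < 86 → 232
game_id=101: home_pts < 116 → -92
game_id=102: ELSE → 135
game_id=103: home_pts < 116 → -122
game_id=104: ELSE → 109
game_id=105: home_pts < 86 → 218
game_id=106: home_pts < 116 → -87
game_id=107: home_pts < 86 → 150
game_id=108: home_pts < 86 → 234
game_id=109: ELSE → 109

232, -92, 135, -122, 109, 218, -87, 150, 234, 109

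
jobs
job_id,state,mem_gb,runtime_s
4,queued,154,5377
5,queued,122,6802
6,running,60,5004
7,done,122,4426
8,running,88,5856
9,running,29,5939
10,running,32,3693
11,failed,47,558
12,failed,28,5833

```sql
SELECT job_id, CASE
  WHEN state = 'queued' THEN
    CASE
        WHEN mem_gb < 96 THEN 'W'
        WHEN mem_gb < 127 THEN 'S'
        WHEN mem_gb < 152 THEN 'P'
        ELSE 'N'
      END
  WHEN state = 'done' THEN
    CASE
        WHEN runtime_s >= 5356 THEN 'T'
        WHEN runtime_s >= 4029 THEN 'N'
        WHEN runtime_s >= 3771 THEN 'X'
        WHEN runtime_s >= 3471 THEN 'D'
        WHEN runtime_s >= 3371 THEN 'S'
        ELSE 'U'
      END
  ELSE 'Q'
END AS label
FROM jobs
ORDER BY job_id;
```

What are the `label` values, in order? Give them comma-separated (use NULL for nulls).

job_id=4: state='queued' → inner[ELSE] → N
job_id=5: state='queued' → inner[mem_gb < 127] → S
job_id=6: state='running' → outer ELSE → Q
job_id=7: state='done' → inner[runtime_s >= 4029] → N
job_id=8: state='running' → outer ELSE → Q
job_id=9: state='running' → outer ELSE → Q
job_id=10: state='running' → outer ELSE → Q
job_id=11: state='failed' → outer ELSE → Q
job_id=12: state='failed' → outer ELSE → Q

N, S, Q, N, Q, Q, Q, Q, Q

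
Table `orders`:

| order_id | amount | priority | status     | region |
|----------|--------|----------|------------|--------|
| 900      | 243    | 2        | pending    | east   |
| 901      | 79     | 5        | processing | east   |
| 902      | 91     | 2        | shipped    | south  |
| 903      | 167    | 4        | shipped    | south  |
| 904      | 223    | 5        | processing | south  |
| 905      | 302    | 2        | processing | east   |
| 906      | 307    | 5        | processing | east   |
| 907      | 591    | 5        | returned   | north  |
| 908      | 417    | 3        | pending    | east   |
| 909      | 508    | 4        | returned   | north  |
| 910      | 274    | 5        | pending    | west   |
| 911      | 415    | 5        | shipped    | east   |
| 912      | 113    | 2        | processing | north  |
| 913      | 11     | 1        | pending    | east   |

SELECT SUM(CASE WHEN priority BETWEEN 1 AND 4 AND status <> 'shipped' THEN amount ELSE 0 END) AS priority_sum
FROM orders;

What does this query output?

order_id=900: ✓ → 243
order_id=901: ✗
order_id=902: ✗
order_id=903: ✗
order_id=904: ✗
order_id=905: ✓ → 302
order_id=906: ✗
order_id=907: ✗
order_id=908: ✓ → 417
order_id=909: ✓ → 508
order_id=910: ✗
order_id=911: ✗
order_id=912: ✓ → 113
order_id=913: ✓ → 11
priority_sum = 243 + 302 + 417 + 508 + 113 + 11 = 1594

1594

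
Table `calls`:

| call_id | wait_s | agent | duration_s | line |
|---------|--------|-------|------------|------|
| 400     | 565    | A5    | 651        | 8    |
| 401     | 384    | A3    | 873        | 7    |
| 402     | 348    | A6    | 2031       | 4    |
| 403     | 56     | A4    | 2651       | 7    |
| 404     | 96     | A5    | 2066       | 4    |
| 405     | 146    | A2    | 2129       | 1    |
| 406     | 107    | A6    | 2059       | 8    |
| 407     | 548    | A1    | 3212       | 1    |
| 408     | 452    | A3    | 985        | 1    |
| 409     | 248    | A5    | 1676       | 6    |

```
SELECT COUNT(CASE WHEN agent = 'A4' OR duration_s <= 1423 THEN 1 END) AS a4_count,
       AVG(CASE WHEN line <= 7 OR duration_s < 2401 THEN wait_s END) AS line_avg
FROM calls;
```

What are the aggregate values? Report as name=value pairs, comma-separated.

a4_count=4, line_avg=295

[a4_count: agent = 'A4' OR duration_s <= 1423]
call_id=400: ✓ → 1
call_id=401: ✓ → 1
call_id=402: ✗
call_id=403: ✓ → 1
call_id=404: ✗
call_id=405: ✗
call_id=406: ✗
call_id=407: ✗
call_id=408: ✓ → 1
call_id=409: ✗
a4_count = COUNT(1, 1, 1, 1) = 4
—
[line_avg: line <= 7 OR duration_s < 2401]
call_id=400: ✓ → 565
call_id=401: ✓ → 384
call_id=402: ✓ → 348
call_id=403: ✓ → 56
call_id=404: ✓ → 96
call_id=405: ✓ → 146
call_id=406: ✓ → 107
call_id=407: ✓ → 548
call_id=408: ✓ → 452
call_id=409: ✓ → 248
line_avg = (565 + 384 + 348 + 56 + 96 + 146 + 107 + 548 + 452 + 248) / 10 = 295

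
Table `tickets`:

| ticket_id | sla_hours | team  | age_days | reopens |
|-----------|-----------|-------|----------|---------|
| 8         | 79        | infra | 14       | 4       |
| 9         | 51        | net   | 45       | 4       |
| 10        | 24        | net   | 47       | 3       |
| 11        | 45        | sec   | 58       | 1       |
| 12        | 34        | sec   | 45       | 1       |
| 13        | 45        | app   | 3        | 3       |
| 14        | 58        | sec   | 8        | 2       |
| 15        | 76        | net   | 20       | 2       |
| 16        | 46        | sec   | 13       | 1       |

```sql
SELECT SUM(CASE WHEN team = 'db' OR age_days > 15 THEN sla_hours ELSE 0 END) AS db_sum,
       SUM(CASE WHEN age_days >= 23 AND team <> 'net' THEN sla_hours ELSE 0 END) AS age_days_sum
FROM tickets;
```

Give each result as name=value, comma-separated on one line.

db_sum=230, age_days_sum=79

[db_sum: team = 'db' OR age_days > 15]
ticket_id=8: ✗
ticket_id=9: ✓ → 51
ticket_id=10: ✓ → 24
ticket_id=11: ✓ → 45
ticket_id=12: ✓ → 34
ticket_id=13: ✗
ticket_id=14: ✗
ticket_id=15: ✓ → 76
ticket_id=16: ✗
db_sum = 51 + 24 + 45 + 34 + 76 = 230
—
[age_days_sum: age_days >= 23 AND team <> 'net']
ticket_id=8: ✗
ticket_id=9: ✗
ticket_id=10: ✗
ticket_id=11: ✓ → 45
ticket_id=12: ✓ → 34
ticket_id=13: ✗
ticket_id=14: ✗
ticket_id=15: ✗
ticket_id=16: ✗
age_days_sum = 45 + 34 = 79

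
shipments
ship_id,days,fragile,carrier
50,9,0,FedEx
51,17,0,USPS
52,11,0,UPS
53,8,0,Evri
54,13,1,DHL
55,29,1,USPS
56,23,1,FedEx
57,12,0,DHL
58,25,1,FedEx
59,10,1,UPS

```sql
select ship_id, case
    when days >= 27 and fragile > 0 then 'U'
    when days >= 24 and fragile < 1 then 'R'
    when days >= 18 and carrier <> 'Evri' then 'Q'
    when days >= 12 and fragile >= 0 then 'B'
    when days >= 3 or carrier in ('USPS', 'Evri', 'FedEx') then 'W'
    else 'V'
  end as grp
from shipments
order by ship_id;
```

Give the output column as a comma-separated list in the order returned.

ship_id=50: days >= 3 or carrier in ('USPS', 'Evri', 'FedEx') → W
ship_id=51: days >= 12 and fragile >= 0 → B
ship_id=52: days >= 3 or carrier in ('USPS', 'Evri', 'FedEx') → W
ship_id=53: days >= 3 or carrier in ('USPS', 'Evri', 'FedEx') → W
ship_id=54: days >= 12 and fragile >= 0 → B
ship_id=55: days >= 27 and fragile > 0 → U
ship_id=56: days >= 18 and carrier <> 'Evri' → Q
ship_id=57: days >= 12 and fragile >= 0 → B
ship_id=58: days >= 18 and carrier <> 'Evri' → Q
ship_id=59: days >= 3 or carrier in ('USPS', 'Evri', 'FedEx') → W

W, B, W, W, B, U, Q, B, Q, W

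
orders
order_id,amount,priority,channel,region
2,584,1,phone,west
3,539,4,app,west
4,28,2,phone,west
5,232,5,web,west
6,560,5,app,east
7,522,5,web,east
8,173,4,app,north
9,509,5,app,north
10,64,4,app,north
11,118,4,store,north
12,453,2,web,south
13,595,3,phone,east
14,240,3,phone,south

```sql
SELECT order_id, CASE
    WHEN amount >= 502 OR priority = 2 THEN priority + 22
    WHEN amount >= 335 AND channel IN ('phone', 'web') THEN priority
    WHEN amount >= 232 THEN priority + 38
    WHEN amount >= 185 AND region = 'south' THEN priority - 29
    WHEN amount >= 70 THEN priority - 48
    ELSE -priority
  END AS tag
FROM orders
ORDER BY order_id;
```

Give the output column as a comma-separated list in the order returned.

order_id=2: amount >= 502 OR priority = 2 → 23
order_id=3: amount >= 502 OR priority = 2 → 26
order_id=4: amount >= 502 OR priority = 2 → 24
order_id=5: amount >= 232 → 43
order_id=6: amount >= 502 OR priority = 2 → 27
order_id=7: amount >= 502 OR priority = 2 → 27
order_id=8: amount >= 70 → -44
order_id=9: amount >= 502 OR priority = 2 → 27
order_id=10: ELSE → -4
order_id=11: amount >= 70 → -44
order_id=12: amount >= 502 OR priority = 2 → 24
order_id=13: amount >= 502 OR priority = 2 → 25
order_id=14: amount >= 232 → 41

23, 26, 24, 43, 27, 27, -44, 27, -4, -44, 24, 25, 41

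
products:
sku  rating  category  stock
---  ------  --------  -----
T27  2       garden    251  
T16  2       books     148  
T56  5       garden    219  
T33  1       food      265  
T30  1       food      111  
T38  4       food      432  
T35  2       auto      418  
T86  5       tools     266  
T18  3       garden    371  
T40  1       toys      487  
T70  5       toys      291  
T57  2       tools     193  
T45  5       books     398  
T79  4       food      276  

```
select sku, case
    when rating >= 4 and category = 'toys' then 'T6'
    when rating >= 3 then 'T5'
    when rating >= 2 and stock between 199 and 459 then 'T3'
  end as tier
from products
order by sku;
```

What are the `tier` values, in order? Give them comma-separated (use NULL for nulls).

NULL, T5, T3, NULL, NULL, T3, T5, NULL, T5, T5, NULL, T6, T5, T5

sku=T16: (no match → NULL) → NULL
sku=T18: rating >= 3 → T5
sku=T27: rating >= 2 and stock between 199 and 459 → T3
sku=T30: (no match → NULL) → NULL
sku=T33: (no match → NULL) → NULL
sku=T35: rating >= 2 and stock between 199 and 459 → T3
sku=T38: rating >= 3 → T5
sku=T40: (no match → NULL) → NULL
sku=T45: rating >= 3 → T5
sku=T56: rating >= 3 → T5
sku=T57: (no match → NULL) → NULL
sku=T70: rating >= 4 and category = 'toys' → T6
sku=T79: rating >= 3 → T5
sku=T86: rating >= 3 → T5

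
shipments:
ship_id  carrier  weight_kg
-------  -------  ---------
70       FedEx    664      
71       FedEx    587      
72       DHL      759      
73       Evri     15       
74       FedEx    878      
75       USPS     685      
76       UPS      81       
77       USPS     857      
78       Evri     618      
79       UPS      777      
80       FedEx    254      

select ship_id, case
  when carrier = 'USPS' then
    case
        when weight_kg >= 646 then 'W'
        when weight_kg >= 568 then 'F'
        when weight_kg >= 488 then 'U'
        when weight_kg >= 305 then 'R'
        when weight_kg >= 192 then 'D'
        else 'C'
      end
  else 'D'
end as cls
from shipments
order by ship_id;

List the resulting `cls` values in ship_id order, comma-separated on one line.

D, D, D, D, D, W, D, W, D, D, D

ship_id=70: carrier='FedEx' → outer ELSE → D
ship_id=71: carrier='FedEx' → outer ELSE → D
ship_id=72: carrier='DHL' → outer ELSE → D
ship_id=73: carrier='Evri' → outer ELSE → D
ship_id=74: carrier='FedEx' → outer ELSE → D
ship_id=75: carrier='USPS' → inner[weight_kg >= 646] → W
ship_id=76: carrier='UPS' → outer ELSE → D
ship_id=77: carrier='USPS' → inner[weight_kg >= 646] → W
ship_id=78: carrier='Evri' → outer ELSE → D
ship_id=79: carrier='UPS' → outer ELSE → D
ship_id=80: carrier='FedEx' → outer ELSE → D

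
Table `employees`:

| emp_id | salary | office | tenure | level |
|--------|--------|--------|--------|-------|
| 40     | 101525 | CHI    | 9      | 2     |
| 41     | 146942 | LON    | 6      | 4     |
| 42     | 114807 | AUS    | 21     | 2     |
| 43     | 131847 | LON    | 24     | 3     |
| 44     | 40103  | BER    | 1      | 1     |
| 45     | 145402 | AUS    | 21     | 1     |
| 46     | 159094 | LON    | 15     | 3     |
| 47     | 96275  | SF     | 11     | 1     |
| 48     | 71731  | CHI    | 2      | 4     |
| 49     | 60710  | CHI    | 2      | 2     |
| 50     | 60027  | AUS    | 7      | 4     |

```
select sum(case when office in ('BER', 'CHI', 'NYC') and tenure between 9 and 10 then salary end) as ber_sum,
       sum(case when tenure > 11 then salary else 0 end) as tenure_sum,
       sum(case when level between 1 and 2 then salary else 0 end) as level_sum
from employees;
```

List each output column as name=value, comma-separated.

ber_sum=101525, tenure_sum=551150, level_sum=558822

[ber_sum: office in ('BER', 'CHI', 'NYC') and tenure between 9 and 10]
emp_id=40: ✓ → 101525
emp_id=41: ✗
emp_id=42: ✗
emp_id=43: ✗
emp_id=44: ✗
emp_id=45: ✗
emp_id=46: ✗
emp_id=47: ✗
emp_id=48: ✗
emp_id=49: ✗
emp_id=50: ✗
ber_sum = 101525
—
[tenure_sum: tenure > 11]
emp_id=40: ✗
emp_id=41: ✗
emp_id=42: ✓ → 114807
emp_id=43: ✓ → 131847
emp_id=44: ✗
emp_id=45: ✓ → 145402
emp_id=46: ✓ → 159094
emp_id=47: ✗
emp_id=48: ✗
emp_id=49: ✗
emp_id=50: ✗
tenure_sum = 114807 + 131847 + 145402 + 159094 = 551150
—
[level_sum: level between 1 and 2]
emp_id=40: ✓ → 101525
emp_id=41: ✗
emp_id=42: ✓ → 114807
emp_id=43: ✗
emp_id=44: ✓ → 40103
emp_id=45: ✓ → 145402
emp_id=46: ✗
emp_id=47: ✓ → 96275
emp_id=48: ✗
emp_id=49: ✓ → 60710
emp_id=50: ✗
level_sum = 101525 + 114807 + 40103 + 145402 + 96275 + 60710 = 558822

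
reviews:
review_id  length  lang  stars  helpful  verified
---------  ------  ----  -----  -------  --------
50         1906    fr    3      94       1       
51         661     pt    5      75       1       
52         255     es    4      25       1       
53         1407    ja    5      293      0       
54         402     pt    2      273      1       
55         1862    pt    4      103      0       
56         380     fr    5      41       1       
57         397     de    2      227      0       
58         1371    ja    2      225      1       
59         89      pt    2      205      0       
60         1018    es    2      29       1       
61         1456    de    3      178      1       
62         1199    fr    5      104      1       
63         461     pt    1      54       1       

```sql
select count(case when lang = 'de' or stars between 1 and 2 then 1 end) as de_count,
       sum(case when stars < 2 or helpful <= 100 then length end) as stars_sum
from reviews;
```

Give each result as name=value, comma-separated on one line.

de_count=7, stars_sum=4681

[de_count: lang = 'de' or stars between 1 and 2]
review_id=50: ✗
review_id=51: ✗
review_id=52: ✗
review_id=53: ✗
review_id=54: ✓ → 1
review_id=55: ✗
review_id=56: ✗
review_id=57: ✓ → 1
review_id=58: ✓ → 1
review_id=59: ✓ → 1
review_id=60: ✓ → 1
review_id=61: ✓ → 1
review_id=62: ✗
review_id=63: ✓ → 1
de_count = COUNT(1, 1, 1, 1, 1, 1, 1) = 7
—
[stars_sum: stars < 2 or helpful <= 100]
review_id=50: ✓ → 1906
review_id=51: ✓ → 661
review_id=52: ✓ → 255
review_id=53: ✗
review_id=54: ✗
review_id=55: ✗
review_id=56: ✓ → 380
review_id=57: ✗
review_id=58: ✗
review_id=59: ✗
review_id=60: ✓ → 1018
review_id=61: ✗
review_id=62: ✗
review_id=63: ✓ → 461
stars_sum = 1906 + 661 + 255 + 380 + 1018 + 461 = 4681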